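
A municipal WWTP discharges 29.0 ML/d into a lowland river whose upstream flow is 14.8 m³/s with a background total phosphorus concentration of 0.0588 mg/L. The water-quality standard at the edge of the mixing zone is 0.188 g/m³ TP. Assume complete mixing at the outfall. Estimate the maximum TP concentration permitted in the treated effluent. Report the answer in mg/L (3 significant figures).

29.0 ML/d = 0.3356 m³/s.
Mass balance: 0.188·15.14 = 0.3356·Cₑ + 14.8·0.0588.
Cₑ = (2.846 − 0.8702) / 0.3356 = 5.885 mg/L.

5.88 mg/L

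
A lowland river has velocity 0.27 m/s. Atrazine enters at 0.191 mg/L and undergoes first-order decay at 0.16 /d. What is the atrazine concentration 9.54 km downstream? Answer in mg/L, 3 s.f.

0.179 mg/L

Travel time t = 9.54 km / 0.27 m/s = 9540/0.27 = 3.533e+04 s = 0.409 d.
First-order decay: C = 0.191·exp(−0.16·0.409) = 0.191·0.9367 = 0.1789 mg/L.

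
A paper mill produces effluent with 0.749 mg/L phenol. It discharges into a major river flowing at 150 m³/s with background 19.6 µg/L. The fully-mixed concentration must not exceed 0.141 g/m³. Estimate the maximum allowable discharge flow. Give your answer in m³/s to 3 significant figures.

19.6 µg/L = 0.0196 mg/L.
Mass balance at complete mixing: C_std·(Q_w + Q_r) = Q_w·C_e + Q_r·C_b.
Rearranging, Q_w = Q_r·(C_std − C_b)/(C_e − C_std) = 150·(0.141 − 0.0196) / (0.749 − 0.141) = 29.95 m³/s.

30.0 m³/s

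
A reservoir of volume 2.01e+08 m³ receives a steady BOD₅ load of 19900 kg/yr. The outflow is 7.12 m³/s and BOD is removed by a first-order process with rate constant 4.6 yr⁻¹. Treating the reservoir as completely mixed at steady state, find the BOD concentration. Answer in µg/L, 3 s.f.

Outflow Q = 7.12 m³/s × 3.156e+07 s/yr = 2.247e+08 m³/yr.
Steady-state CSTR mass balance: W = Q·C + k·V·C, so C = W/(Q + kV).
Q + kV = 2.247e+08 + 4.6·2.01e+08 = 1.149e+09 m³/yr.
C = 19900/1.149e+09 = 1.732e-05 kg/m³ = 0.01732 mg/L = 17.32 µg/L.

17.3 µg/L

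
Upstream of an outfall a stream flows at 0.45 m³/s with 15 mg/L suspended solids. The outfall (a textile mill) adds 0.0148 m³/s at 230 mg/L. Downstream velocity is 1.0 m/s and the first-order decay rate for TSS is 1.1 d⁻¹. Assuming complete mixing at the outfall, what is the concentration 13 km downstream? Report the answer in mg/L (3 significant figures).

After complete mixing, C₀ = (0.0148·230 + 0.45·15) / 0.4648 = 21.85 mg/L.
Travel time t = 1.3e+04 m / 1.0 m/s = 1.3e+04 s = 0.1505 d.
C = 21.85·exp(−1.1·0.1505) = 21.85·0.8475 = 18.51 mg/L.

18.5 mg/L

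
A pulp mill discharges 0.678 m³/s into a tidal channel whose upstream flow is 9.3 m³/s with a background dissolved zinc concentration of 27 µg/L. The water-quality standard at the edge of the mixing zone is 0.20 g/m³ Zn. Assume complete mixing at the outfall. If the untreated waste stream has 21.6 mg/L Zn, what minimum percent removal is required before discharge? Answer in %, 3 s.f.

88.1 %

27 µg/L = 0.027 mg/L.
Mass balance: 0.2·9.978 = 0.678·Cₑ + 9.3·0.027.
Cₑ = (1.996 − 0.2511) / 0.678 = 2.573 mg/L.
Required removal = 1 − 2.573/21.6 = 88.09 %.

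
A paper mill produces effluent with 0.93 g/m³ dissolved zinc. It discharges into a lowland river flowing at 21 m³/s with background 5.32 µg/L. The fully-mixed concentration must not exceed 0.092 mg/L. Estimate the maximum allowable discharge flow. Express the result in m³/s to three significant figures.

2.17 m³/s

5.32 µg/L = 0.00532 mg/L.
Mass balance at complete mixing: C_std·(Q_w + Q_r) = Q_w·C_e + Q_r·C_b.
Rearranging, Q_w = Q_r·(C_std − C_b)/(C_e − C_std) = 21·(0.092 − 0.00532) / (0.93 − 0.092) = 2.172 m³/s.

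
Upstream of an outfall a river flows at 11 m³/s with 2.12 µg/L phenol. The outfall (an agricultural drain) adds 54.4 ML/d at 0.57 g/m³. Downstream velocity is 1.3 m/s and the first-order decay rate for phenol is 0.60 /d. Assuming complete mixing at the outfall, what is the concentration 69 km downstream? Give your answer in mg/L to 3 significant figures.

54.4 ML/d = 0.6296 m³/s.
2.12 µg/L = 0.00212 mg/L.
After complete mixing, C₀ = (0.6296·0.57 + 11·0.00212) / 11.63 = 0.03287 mg/L.
Travel time t = 6.9e+04 m / 1.3 m/s = 5.308e+04 s = 0.6143 d.
C = 0.03287·exp(−0.60·0.6143) = 0.03287·0.6917 = 0.02273 mg/L.

0.0227 mg/L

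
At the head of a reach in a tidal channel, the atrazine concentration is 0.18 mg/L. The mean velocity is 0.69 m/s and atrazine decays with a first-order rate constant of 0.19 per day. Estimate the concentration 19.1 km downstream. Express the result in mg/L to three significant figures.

Travel time t = 19.1 km / 0.69 m/s = 1.91e+04/0.69 = 2.768e+04 s = 0.3204 d.
First-order decay: C = 0.18·exp(−0.19·0.3204) = 0.18·0.9409 = 0.1694 mg/L.

0.169 mg/L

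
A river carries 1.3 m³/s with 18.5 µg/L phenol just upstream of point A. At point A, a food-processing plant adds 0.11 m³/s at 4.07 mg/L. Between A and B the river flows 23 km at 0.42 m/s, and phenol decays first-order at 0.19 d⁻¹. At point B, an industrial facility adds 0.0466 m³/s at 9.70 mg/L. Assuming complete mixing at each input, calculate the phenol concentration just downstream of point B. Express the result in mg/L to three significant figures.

0.597 mg/L

18.5 µg/L = 0.0185 mg/L.
After input A: C = (1.3·0.0185 + 0.11·4.07) / 1.41 = 0.3346 mg/L.
Over the 23 km reach to input B (t = 5.476e+04 s = 0.6338 d), decay gives C = 0.3346·exp(−0.19·0.6338) = 0.2966 mg/L.
After input B: C = (1.41·0.2966 + 0.0466·9.7) / 1.457 = 0.5975 mg/L.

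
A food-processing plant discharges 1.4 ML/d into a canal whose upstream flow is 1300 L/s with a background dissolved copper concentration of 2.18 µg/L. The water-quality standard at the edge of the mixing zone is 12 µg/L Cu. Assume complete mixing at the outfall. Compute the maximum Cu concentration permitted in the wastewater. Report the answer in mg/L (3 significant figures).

1.4 ML/d = 0.0162 m³/s.
1300 L/s = 1.3 m³/s.
2.18 µg/L = 0.00218 mg/L.
12 µg/L = 0.012 mg/L.
Mass balance: 0.012·1.316 = 0.0162·Cₑ + 1.3·0.00218.
Cₑ = (0.01579 − 0.002834) / 0.0162 = 0.7998 mg/L.

0.800 mg/L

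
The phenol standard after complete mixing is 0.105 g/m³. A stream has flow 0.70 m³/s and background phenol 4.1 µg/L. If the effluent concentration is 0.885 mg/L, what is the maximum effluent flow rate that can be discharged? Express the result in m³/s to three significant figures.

0.0906 m³/s

4.1 µg/L = 0.0041 mg/L.
Mass balance at complete mixing: C_std·(Q_w + Q_r) = Q_w·C_e + Q_r·C_b.
Rearranging, Q_w = Q_r·(C_std − C_b)/(C_e − C_std) = 0.70·(0.105 − 0.0041) / (0.885 − 0.105) = 0.09055 m³/s.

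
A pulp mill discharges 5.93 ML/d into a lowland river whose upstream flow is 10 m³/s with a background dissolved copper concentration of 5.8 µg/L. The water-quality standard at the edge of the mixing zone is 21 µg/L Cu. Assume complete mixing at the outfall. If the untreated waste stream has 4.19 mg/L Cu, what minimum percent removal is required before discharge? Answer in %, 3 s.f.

5.93 ML/d = 0.06863 m³/s.
5.8 µg/L = 0.0058 mg/L.
21 µg/L = 0.021 mg/L.
Mass balance: 0.021·10.07 = 0.06863·Cₑ + 10·0.0058.
Cₑ = (0.2114 − 0.058) / 0.06863 = 2.236 mg/L.
Required removal = 1 − 2.236/4.19 = 46.64 %.

46.6 %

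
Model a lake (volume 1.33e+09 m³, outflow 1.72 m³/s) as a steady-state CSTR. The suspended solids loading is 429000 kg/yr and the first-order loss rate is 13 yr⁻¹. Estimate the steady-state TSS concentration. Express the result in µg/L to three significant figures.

24.7 µg/L

Outflow Q = 1.72 m³/s × 3.156e+07 s/yr = 5.428e+07 m³/yr.
Steady-state CSTR mass balance: W = Q·C + k·V·C, so C = W/(Q + kV).
Q + kV = 5.428e+07 + 13·1.33e+09 = 1.734e+10 m³/yr.
C = 429000/1.734e+10 = 2.473e-05 kg/m³ = 0.02473 mg/L = 24.73 µg/L.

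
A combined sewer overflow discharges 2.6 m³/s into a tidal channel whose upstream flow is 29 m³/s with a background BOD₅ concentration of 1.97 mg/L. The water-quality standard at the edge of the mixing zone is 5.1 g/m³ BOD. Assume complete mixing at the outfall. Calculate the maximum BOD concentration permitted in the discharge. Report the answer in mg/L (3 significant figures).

40.0 mg/L

Mass balance: 5.1·31.6 = 2.6·Cₑ + 29·1.97.
Cₑ = (161.2 − 57.13) / 2.6 = 40.01 mg/L.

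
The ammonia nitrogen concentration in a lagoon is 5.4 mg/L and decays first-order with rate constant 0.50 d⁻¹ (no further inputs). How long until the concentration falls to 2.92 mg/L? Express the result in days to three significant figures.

t = ln(C₀/C)/k = ln(5.4/2.92)/0.50 = 0.6148/0.50 = 1.23 d.

1.23 d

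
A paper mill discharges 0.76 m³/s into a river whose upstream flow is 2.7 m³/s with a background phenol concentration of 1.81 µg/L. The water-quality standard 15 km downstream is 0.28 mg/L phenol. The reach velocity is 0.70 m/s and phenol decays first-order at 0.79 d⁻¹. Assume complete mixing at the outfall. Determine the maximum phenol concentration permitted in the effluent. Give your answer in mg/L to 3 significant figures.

1.54 mg/L

1.81 µg/L = 0.00181 mg/L.
Travel time to the compliance point: t = 1.5e+04/0.70 = 2.143e+04 s = 0.248 d; decay factor exp(−0.79·0.248) = 0.8221.
So the concentration just after mixing may be at most 0.28/0.8221 = 0.3406 mg/L.
Mass balance: 0.3406·3.46 = 0.76·Cₑ + 2.7·0.00181.
Cₑ = (1.178 − 0.004887) / 0.76 = 1.544 mg/L.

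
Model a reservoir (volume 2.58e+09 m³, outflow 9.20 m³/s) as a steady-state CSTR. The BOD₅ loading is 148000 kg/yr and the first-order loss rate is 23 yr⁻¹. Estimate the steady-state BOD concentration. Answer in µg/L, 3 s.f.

2.48 µg/L

Outflow Q = 9.20 m³/s × 3.156e+07 s/yr = 2.903e+08 m³/yr.
Steady-state CSTR mass balance: W = Q·C + k·V·C, so C = W/(Q + kV).
Q + kV = 2.903e+08 + 23·2.58e+09 = 5.963e+10 m³/yr.
C = 148000/5.963e+10 = 2.482e-06 kg/m³ = 0.002482 mg/L = 2.482 µg/L.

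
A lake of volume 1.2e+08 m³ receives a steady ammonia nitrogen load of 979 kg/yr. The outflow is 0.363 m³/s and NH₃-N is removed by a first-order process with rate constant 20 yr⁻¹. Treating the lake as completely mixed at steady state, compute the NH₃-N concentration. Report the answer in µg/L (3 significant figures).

Outflow Q = 0.363 m³/s × 3.156e+07 s/yr = 1.146e+07 m³/yr.
Steady-state CSTR mass balance: W = Q·C + k·V·C, so C = W/(Q + kV).
Q + kV = 1.146e+07 + 20·1.2e+08 = 2.411e+09 m³/yr.
C = 979/2.411e+09 = 4.06e-07 kg/m³ = 0.000406 mg/L = 0.406 µg/L.

0.406 µg/L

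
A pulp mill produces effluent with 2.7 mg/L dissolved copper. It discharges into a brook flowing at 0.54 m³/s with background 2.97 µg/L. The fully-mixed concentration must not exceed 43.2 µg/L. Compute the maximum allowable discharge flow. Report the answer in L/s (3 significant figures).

2.97 µg/L = 0.00297 mg/L.
43.2 µg/L = 0.0432 mg/L.
Mass balance at complete mixing: C_std·(Q_w + Q_r) = Q_w·C_e + Q_r·C_b.
Rearranging, Q_w = Q_r·(C_std − C_b)/(C_e − C_std) = 0.54·(0.0432 − 0.00297) / (2.7 − 0.0432) = 0.008177 m³/s.
= 8.177 L/s.

8.18 L/s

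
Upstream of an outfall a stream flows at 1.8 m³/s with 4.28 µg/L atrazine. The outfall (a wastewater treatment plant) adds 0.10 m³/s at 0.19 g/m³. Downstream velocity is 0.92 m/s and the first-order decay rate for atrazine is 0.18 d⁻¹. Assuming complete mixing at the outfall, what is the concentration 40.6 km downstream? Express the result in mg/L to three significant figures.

0.0128 mg/L

4.28 µg/L = 0.00428 mg/L.
After complete mixing, C₀ = (0.1·0.19 + 1.8·0.00428) / 1.9 = 0.01405 mg/L.
Travel time t = 4.06e+04 m / 0.92 m/s = 4.413e+04 s = 0.5108 d.
C = 0.01405·exp(−0.18·0.5108) = 0.01405·0.9122 = 0.01282 mg/L.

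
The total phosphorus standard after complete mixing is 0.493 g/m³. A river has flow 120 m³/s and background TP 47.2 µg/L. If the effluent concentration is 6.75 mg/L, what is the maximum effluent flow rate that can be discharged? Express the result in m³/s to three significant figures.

47.2 µg/L = 0.0472 mg/L.
Mass balance at complete mixing: C_std·(Q_w + Q_r) = Q_w·C_e + Q_r·C_b.
Rearranging, Q_w = Q_r·(C_std − C_b)/(C_e − C_std) = 120·(0.493 − 0.0472) / (6.75 − 0.493) = 8.55 m³/s.

8.55 m³/s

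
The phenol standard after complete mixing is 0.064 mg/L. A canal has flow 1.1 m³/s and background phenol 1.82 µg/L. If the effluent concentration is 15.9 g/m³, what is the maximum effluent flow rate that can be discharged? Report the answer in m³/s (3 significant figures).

0.00432 m³/s

1.82 µg/L = 0.00182 mg/L.
Mass balance at complete mixing: C_std·(Q_w + Q_r) = Q_w·C_e + Q_r·C_b.
Rearranging, Q_w = Q_r·(C_std − C_b)/(C_e − C_std) = 1.1·(0.064 − 0.00182) / (15.9 − 0.064) = 0.004319 m³/s.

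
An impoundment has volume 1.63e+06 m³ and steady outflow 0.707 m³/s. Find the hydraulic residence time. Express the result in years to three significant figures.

Q = 0.707 m³/s × 3.156e+07 s/yr = 2.231e+07 m³/yr.
Hydraulic residence time τ = V/Q = 1.63e+06/2.231e+07 = 0.07306 yr.

0.0731 yr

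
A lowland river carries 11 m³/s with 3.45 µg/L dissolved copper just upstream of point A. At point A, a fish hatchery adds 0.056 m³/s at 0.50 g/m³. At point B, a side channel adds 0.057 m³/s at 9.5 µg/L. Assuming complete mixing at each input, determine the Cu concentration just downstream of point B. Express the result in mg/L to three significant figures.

3.45 µg/L = 0.00345 mg/L.
After input A: C = (11·0.00345 + 0.056·0.5) / 11.06 = 0.005965 mg/L.
9.5 µg/L = 0.0095 mg/L.
After input B: C = (11.06·0.005965 + 0.057·0.0095) / 11.11 = 0.005983 mg/L.

0.00598 mg/L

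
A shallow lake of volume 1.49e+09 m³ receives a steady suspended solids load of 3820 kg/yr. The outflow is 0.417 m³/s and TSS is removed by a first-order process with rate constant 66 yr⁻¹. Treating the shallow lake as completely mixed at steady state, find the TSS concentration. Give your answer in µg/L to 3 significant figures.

0.0388 µg/L

Outflow Q = 0.417 m³/s × 3.156e+07 s/yr = 1.316e+07 m³/yr.
Steady-state CSTR mass balance: W = Q·C + k·V·C, so C = W/(Q + kV).
Q + kV = 1.316e+07 + 66·1.49e+09 = 9.835e+10 m³/yr.
C = 3820/9.835e+10 = 3.884e-08 kg/m³ = 3.884e-05 mg/L = 0.03884 µg/L.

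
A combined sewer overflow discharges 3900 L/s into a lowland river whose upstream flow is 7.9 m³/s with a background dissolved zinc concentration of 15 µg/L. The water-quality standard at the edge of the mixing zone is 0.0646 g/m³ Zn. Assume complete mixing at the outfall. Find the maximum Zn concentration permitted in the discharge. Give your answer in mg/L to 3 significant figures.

3900 L/s = 3.9 m³/s.
15 µg/L = 0.015 mg/L.
Mass balance: 0.0646·11.8 = 3.9·Cₑ + 7.9·0.015.
Cₑ = (0.7623 − 0.1185) / 3.9 = 0.1651 mg/L.

0.165 mg/L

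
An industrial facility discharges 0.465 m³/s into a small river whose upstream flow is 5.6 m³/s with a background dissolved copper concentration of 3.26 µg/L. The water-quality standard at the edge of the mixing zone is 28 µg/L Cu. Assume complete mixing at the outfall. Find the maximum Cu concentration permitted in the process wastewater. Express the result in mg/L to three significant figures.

0.326 mg/L

3.26 µg/L = 0.00326 mg/L.
28 µg/L = 0.028 mg/L.
Mass balance: 0.028·6.065 = 0.465·Cₑ + 5.6·0.00326.
Cₑ = (0.1698 − 0.01826) / 0.465 = 0.3259 mg/L.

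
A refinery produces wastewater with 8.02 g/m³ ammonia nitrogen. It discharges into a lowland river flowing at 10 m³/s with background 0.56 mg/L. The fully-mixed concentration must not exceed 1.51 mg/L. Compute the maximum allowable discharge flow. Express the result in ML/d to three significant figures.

Mass balance at complete mixing: C_std·(Q_w + Q_r) = Q_w·C_e + Q_r·C_b.
Rearranging, Q_w = Q_r·(C_std − C_b)/(C_e − C_std) = 10·(1.51 − 0.56) / (8.02 − 1.51) = 1.459 m³/s.
= 126.1 ML/d.

126 ML/d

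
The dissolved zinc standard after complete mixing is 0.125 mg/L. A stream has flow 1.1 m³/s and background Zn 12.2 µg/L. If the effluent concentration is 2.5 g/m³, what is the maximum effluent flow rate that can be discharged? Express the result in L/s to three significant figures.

52.2 L/s

12.2 µg/L = 0.0122 mg/L.
Mass balance at complete mixing: C_std·(Q_w + Q_r) = Q_w·C_e + Q_r·C_b.
Rearranging, Q_w = Q_r·(C_std − C_b)/(C_e − C_std) = 1.1·(0.125 − 0.0122) / (2.5 − 0.125) = 0.05224 m³/s.
= 52.24 L/s.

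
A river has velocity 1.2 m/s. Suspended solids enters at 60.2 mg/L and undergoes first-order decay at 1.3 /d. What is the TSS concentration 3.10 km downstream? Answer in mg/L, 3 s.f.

57.9 mg/L

Travel time t = 3.10 km / 1.2 m/s = 3100/1.2 = 2583 s = 0.0299 d.
First-order decay: C = 60.2·exp(−1.3·0.0299) = 60.2·0.9619 = 57.9 mg/L.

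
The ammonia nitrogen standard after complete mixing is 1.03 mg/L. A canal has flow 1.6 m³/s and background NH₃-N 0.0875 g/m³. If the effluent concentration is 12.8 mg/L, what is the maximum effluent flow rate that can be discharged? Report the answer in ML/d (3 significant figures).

Mass balance at complete mixing: C_std·(Q_w + Q_r) = Q_w·C_e + Q_r·C_b.
Rearranging, Q_w = Q_r·(C_std − C_b)/(C_e − C_std) = 1.6·(1.03 − 0.0875) / (12.8 − 1.03) = 0.1281 m³/s.
= 11.07 ML/d.

11.1 ML/d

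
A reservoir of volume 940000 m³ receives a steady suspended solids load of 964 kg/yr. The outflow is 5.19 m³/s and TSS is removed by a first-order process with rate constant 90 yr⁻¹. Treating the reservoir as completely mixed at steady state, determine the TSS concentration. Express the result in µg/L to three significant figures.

3.88 µg/L

Outflow Q = 5.19 m³/s × 3.156e+07 s/yr = 1.638e+08 m³/yr.
Steady-state CSTR mass balance: W = Q·C + k·V·C, so C = W/(Q + kV).
Q + kV = 1.638e+08 + 90·940000 = 2.484e+08 m³/yr.
C = 964/2.484e+08 = 3.881e-06 kg/m³ = 0.003881 mg/L = 3.881 µg/L.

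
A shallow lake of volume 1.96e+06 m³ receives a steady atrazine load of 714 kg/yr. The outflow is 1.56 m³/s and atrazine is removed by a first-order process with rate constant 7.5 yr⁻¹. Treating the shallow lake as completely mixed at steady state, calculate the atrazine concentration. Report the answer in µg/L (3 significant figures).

11.2 µg/L

Outflow Q = 1.56 m³/s × 3.156e+07 s/yr = 4.923e+07 m³/yr.
Steady-state CSTR mass balance: W = Q·C + k·V·C, so C = W/(Q + kV).
Q + kV = 4.923e+07 + 7.5·1.96e+06 = 6.393e+07 m³/yr.
C = 714/6.393e+07 = 1.117e-05 kg/m³ = 0.01117 mg/L = 11.17 µg/L.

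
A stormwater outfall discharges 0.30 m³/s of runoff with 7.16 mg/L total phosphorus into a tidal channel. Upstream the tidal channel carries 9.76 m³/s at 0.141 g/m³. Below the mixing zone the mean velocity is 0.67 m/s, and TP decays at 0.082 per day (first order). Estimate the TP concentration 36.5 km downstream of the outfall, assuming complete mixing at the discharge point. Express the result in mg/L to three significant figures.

After complete mixing, C₀ = (0.3·7.16 + 9.76·0.141) / 10.06 = 0.3503 mg/L.
Travel time t = 3.65e+04 m / 0.67 m/s = 5.448e+04 s = 0.6305 d.
C = 0.3503·exp(−0.082·0.6305) = 0.3503·0.9496 = 0.3327 mg/L.

0.333 mg/L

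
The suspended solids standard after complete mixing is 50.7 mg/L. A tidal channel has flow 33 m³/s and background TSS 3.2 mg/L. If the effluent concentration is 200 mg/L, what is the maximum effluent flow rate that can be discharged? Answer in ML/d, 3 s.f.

Mass balance at complete mixing: C_std·(Q_w + Q_r) = Q_w·C_e + Q_r·C_b.
Rearranging, Q_w = Q_r·(C_std − C_b)/(C_e − C_std) = 33·(50.7 − 3.2) / (200 − 50.7) = 10.5 m³/s.
= 907.1 ML/d.

907 ML/d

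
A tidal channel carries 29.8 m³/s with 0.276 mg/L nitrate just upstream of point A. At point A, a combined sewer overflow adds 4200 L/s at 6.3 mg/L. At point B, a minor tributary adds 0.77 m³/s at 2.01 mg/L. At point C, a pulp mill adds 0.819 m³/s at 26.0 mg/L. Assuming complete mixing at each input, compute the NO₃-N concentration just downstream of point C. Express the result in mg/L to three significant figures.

1.62 mg/L

4200 L/s = 4.2 m³/s.
After input A: C = (29.8·0.276 + 4.2·6.3) / 34 = 1.02 mg/L.
After input B: C = (34·1.02 + 0.77·2.01) / 34.77 = 1.042 mg/L.
After input C: C = (34.77·1.042 + 0.819·26) / 35.59 = 1.616 mg/L.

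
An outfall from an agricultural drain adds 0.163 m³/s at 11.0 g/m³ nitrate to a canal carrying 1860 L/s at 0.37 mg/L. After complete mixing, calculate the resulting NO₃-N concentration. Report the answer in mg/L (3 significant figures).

1860 L/s = 1.86 m³/s.
Flow-weighted mixing gives C = (0.163·11 + 1.86·0.37) / (0.163 + 1.86) = 2.481/2.023 = 1.226 mg/L.

1.23 mg/L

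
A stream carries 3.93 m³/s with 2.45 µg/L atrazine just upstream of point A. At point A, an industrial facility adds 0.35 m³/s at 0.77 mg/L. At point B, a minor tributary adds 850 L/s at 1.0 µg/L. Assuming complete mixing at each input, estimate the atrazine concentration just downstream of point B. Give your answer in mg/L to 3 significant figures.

0.0546 mg/L

2.45 µg/L = 0.00245 mg/L.
After input A: C = (3.93·0.00245 + 0.35·0.77) / 4.28 = 0.06522 mg/L.
850 L/s = 0.85 m³/s.
1.0 µg/L = 0.001 mg/L.
After input B: C = (4.28·0.06522 + 0.85·0.001) / 5.13 = 0.05458 mg/L.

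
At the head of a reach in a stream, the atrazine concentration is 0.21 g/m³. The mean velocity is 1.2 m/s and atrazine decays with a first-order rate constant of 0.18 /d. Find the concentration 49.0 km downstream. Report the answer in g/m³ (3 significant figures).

Travel time t = 49.0 km / 1.2 m/s = 4.9e+04/1.2 = 4.083e+04 s = 0.4726 d.
First-order decay: C = 0.21·exp(−0.18·0.4726) = 0.21·0.9184 = 0.1929 g/m³.

0.193 g/m³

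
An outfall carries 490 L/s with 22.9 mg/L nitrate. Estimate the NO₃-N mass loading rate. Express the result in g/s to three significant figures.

490 L/s = 0.49 m³/s.
Mass flux = Q·C = 0.49 m³/s × 22.9 g/m³ = 11.22 g/s.

11.2 g/s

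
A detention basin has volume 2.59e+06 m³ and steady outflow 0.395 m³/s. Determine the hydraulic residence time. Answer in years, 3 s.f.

0.208 yr

Q = 0.395 m³/s × 3.156e+07 s/yr = 1.247e+07 m³/yr.
Hydraulic residence time τ = V/Q = 2.59e+06/1.247e+07 = 0.2078 yr.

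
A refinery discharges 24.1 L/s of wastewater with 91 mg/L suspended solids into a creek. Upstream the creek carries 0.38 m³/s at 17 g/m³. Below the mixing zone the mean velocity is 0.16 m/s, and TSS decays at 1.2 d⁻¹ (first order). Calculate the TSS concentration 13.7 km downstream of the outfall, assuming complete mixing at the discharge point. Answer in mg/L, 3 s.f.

24.1 L/s = 0.0241 m³/s.
After complete mixing, C₀ = (0.0241·91 + 0.38·17) / 0.4041 = 21.41 mg/L.
Travel time t = 1.37e+04 m / 0.16 m/s = 8.562e+04 s = 0.991 d.
C = 21.41·exp(−1.2·0.991) = 21.41·0.3045 = 6.519 mg/L.

6.52 mg/L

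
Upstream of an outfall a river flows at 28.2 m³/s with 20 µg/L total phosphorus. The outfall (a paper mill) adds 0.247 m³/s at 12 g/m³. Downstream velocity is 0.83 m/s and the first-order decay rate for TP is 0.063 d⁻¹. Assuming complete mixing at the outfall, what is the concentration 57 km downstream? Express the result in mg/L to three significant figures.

20 µg/L = 0.02 mg/L.
After complete mixing, C₀ = (0.247·12 + 28.2·0.02) / 28.45 = 0.124 mg/L.
Travel time t = 5.7e+04 m / 0.83 m/s = 6.867e+04 s = 0.7948 d.
C = 0.124·exp(−0.063·0.7948) = 0.124·0.9512 = 0.118 mg/L.

0.118 mg/L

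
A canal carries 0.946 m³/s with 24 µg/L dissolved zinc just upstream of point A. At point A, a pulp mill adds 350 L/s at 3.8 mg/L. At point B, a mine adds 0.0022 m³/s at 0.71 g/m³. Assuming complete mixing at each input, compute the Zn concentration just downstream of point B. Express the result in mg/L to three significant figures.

1.04 mg/L

24 µg/L = 0.024 mg/L.
350 L/s = 0.35 m³/s.
After input A: C = (0.946·0.024 + 0.35·3.8) / 1.296 = 1.044 mg/L.
After input B: C = (1.296·1.044 + 0.0022·0.71) / 1.298 = 1.043 mg/L.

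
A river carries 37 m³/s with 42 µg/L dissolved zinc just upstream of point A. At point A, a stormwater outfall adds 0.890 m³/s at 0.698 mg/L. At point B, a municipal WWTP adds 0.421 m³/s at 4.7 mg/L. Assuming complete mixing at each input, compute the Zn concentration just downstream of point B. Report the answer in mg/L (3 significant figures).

42 µg/L = 0.042 mg/L.
After input A: C = (37·0.042 + 0.89·0.698) / 37.89 = 0.05741 mg/L.
After input B: C = (37.89·0.05741 + 0.421·4.7) / 38.31 = 0.1084 mg/L.

0.108 mg/L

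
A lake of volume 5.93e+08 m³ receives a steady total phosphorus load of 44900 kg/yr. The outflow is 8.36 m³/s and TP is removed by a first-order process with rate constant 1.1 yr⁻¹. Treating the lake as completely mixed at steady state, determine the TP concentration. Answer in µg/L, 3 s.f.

Outflow Q = 8.36 m³/s × 3.156e+07 s/yr = 2.638e+08 m³/yr.
Steady-state CSTR mass balance: W = Q·C + k·V·C, so C = W/(Q + kV).
Q + kV = 2.638e+08 + 1.1·5.93e+08 = 9.161e+08 m³/yr.
C = 44900/9.161e+08 = 4.901e-05 kg/m³ = 0.04901 mg/L = 49.01 µg/L.

49.0 µg/L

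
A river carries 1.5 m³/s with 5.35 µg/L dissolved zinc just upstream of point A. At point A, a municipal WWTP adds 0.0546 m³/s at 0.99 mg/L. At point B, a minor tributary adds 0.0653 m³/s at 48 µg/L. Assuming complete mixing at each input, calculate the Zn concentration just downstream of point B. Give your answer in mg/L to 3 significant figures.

0.0403 mg/L

5.35 µg/L = 0.00535 mg/L.
After input A: C = (1.5·0.00535 + 0.0546·0.99) / 1.555 = 0.03993 mg/L.
48 µg/L = 0.048 mg/L.
After input B: C = (1.555·0.03993 + 0.0653·0.048) / 1.62 = 0.04026 mg/L.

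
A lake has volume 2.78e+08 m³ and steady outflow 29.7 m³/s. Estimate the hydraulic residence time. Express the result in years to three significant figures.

0.297 yr

Q = 29.7 m³/s × 3.156e+07 s/yr = 9.373e+08 m³/yr.
Hydraulic residence time τ = V/Q = 2.78e+08/9.373e+08 = 0.2966 yr.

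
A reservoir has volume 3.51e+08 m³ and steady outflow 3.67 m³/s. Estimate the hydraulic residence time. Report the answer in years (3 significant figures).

3.03 yr

Q = 3.67 m³/s × 3.156e+07 s/yr = 1.158e+08 m³/yr.
Hydraulic residence time τ = V/Q = 3.51e+08/1.158e+08 = 3.031 yr.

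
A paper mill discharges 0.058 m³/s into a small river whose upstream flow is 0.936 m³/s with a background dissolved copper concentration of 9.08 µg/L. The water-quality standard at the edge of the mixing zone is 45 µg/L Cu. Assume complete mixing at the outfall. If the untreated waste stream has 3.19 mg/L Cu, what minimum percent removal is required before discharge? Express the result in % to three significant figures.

9.08 µg/L = 0.00908 mg/L.
45 µg/L = 0.045 mg/L.
Mass balance: 0.045·0.994 = 0.058·Cₑ + 0.936·0.00908.
Cₑ = (0.04473 − 0.008499) / 0.058 = 0.6247 mg/L.
Required removal = 1 − 0.6247/3.19 = 80.42 %.

80.4 %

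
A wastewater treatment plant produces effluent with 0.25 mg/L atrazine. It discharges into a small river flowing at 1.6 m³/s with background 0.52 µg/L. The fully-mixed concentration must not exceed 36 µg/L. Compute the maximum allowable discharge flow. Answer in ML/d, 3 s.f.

22.9 ML/d

0.52 µg/L = 0.00052 mg/L.
36 µg/L = 0.036 mg/L.
Mass balance at complete mixing: C_std·(Q_w + Q_r) = Q_w·C_e + Q_r·C_b.
Rearranging, Q_w = Q_r·(C_std − C_b)/(C_e − C_std) = 1.6·(0.036 − 0.00052) / (0.25 − 0.036) = 0.2653 m³/s.
= 22.92 ML/d.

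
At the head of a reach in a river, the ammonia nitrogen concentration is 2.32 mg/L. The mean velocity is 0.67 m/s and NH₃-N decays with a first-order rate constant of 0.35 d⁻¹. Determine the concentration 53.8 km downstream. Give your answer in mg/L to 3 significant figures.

1.68 mg/L

Travel time t = 53.8 km / 0.67 m/s = 5.38e+04/0.67 = 8.03e+04 s = 0.9294 d.
First-order decay: C = 2.32·exp(−0.35·0.9294) = 2.32·0.7223 = 1.676 mg/L.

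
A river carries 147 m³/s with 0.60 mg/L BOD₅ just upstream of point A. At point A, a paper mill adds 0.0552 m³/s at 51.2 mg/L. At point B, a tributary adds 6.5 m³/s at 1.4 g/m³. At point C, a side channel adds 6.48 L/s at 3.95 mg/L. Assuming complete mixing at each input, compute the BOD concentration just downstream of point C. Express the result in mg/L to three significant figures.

0.652 mg/L

After input A: C = (147·0.6 + 0.0552·51.2) / 147.1 = 0.619 mg/L.
After input B: C = (147.1·0.619 + 6.5·1.4) / 153.6 = 0.6521 mg/L.
6.48 L/s = 0.00648 m³/s.
After input C: C = (153.6·0.6521 + 0.00648·3.95) / 153.6 = 0.6522 mg/L.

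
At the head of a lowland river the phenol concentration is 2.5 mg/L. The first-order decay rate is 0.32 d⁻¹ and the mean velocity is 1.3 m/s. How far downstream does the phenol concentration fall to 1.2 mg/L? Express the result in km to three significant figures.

From C = C₀·e^(−kt), t = ln(C₀/C)/k = ln(2.5/1.2)/0.32 = 0.734/0.32 = 2.294 d.
Distance = v·t = 1.3 m/s × 1.982e+05 s = 2.576e+05 m = 257.6 km.

258 km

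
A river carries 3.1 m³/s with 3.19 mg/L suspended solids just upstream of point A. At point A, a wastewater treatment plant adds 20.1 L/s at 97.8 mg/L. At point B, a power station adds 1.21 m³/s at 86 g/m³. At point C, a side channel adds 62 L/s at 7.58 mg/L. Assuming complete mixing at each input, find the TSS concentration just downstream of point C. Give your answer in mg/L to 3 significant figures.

26.5 mg/L

20.1 L/s = 0.0201 m³/s.
After input A: C = (3.1·3.19 + 0.0201·97.8) / 3.12 = 3.799 mg/L.
After input B: C = (3.12·3.799 + 1.21·86) / 4.33 = 26.77 mg/L.
62 L/s = 0.062 m³/s.
After input C: C = (4.33·26.77 + 0.062·7.58) / 4.392 = 26.5 mg/L.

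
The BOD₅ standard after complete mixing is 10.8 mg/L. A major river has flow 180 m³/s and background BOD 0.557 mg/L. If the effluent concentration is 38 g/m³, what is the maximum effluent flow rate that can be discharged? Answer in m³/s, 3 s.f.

67.8 m³/s

Mass balance at complete mixing: C_std·(Q_w + Q_r) = Q_w·C_e + Q_r·C_b.
Rearranging, Q_w = Q_r·(C_std − C_b)/(C_e − C_std) = 180·(10.8 − 0.557) / (38 − 10.8) = 67.78 m³/s.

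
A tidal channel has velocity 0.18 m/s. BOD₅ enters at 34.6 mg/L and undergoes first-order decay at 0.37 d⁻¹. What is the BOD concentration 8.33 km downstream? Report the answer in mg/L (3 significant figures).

28.4 mg/L

Travel time t = 8.33 km / 0.18 m/s = 8330/0.18 = 4.628e+04 s = 0.5356 d.
First-order decay: C = 34.6·exp(−0.37·0.5356) = 34.6·0.8202 = 28.38 mg/L.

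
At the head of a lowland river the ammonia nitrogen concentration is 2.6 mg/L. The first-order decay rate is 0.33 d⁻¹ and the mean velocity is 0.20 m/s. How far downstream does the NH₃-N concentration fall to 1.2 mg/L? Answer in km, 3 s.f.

From C = C₀·e^(−kt), t = ln(C₀/C)/k = ln(2.6/1.2)/0.33 = 0.7732/0.33 = 2.343 d.
Distance = v·t = 0.20 m/s × 2.024e+05 s = 4.049e+04 m = 40.49 km.

40.5 km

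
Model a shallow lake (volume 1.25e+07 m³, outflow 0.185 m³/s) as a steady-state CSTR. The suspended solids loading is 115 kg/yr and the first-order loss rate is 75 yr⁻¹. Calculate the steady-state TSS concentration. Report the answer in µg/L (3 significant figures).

Outflow Q = 0.185 m³/s × 3.156e+07 s/yr = 5.838e+06 m³/yr.
Steady-state CSTR mass balance: W = Q·C + k·V·C, so C = W/(Q + kV).
Q + kV = 5.838e+06 + 75·1.25e+07 = 9.433e+08 m³/yr.
C = 115/9.433e+08 = 1.219e-07 kg/m³ = 0.0001219 mg/L = 0.1219 µg/L.

0.122 µg/L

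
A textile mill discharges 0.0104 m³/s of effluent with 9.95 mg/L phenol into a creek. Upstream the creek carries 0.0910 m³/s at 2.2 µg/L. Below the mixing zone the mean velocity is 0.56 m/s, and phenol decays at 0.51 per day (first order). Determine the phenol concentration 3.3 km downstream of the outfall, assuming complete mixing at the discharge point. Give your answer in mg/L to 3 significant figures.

0.988 mg/L

2.2 µg/L = 0.0022 mg/L.
After complete mixing, C₀ = (0.0104·9.95 + 0.091·0.0022) / 0.1014 = 1.022 mg/L.
Travel time t = 3300 m / 0.56 m/s = 5893 s = 0.0682 d.
C = 1.022·exp(−0.51·0.0682) = 1.022·0.9658 = 0.9875 mg/L.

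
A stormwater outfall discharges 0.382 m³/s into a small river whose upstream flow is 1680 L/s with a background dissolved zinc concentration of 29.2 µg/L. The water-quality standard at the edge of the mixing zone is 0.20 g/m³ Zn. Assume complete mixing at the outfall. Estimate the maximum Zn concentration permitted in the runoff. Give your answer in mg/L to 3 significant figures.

0.951 mg/L

1680 L/s = 1.68 m³/s.
29.2 µg/L = 0.0292 mg/L.
Mass balance: 0.2·2.062 = 0.382·Cₑ + 1.68·0.0292.
Cₑ = (0.4124 − 0.04906) / 0.382 = 0.9512 mg/L.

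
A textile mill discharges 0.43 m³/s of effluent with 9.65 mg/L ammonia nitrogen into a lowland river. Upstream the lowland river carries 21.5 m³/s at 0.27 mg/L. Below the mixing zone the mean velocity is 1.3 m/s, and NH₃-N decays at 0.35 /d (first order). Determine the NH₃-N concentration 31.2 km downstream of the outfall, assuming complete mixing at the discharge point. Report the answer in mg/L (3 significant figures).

After complete mixing, C₀ = (0.43·9.65 + 21.5·0.27) / 21.93 = 0.4539 mg/L.
Travel time t = 3.12e+04 m / 1.3 m/s = 2.4e+04 s = 0.2778 d.
C = 0.4539·exp(−0.35·0.2778) = 0.4539·0.9074 = 0.4119 mg/L.

0.412 mg/L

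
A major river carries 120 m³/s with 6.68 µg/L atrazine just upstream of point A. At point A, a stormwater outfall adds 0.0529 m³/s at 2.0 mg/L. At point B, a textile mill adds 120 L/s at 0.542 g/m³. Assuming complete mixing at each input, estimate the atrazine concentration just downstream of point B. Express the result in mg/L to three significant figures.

6.68 µg/L = 0.00668 mg/L.
After input A: C = (120·0.00668 + 0.0529·2) / 120.1 = 0.007558 mg/L.
120 L/s = 0.12 m³/s.
After input B: C = (120.1·0.007558 + 0.12·0.542) / 120.2 = 0.008092 mg/L.

0.00809 mg/L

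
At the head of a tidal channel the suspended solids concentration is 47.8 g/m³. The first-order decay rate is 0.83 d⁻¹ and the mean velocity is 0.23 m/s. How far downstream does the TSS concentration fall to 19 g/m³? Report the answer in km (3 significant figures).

From C = C₀·e^(−kt), t = ln(C₀/C)/k = ln(47.8/19)/0.83 = 0.9226/0.83 = 1.112 d.
Distance = v·t = 0.23 m/s × 9.604e+04 s = 2.209e+04 m = 22.09 km.

22.1 km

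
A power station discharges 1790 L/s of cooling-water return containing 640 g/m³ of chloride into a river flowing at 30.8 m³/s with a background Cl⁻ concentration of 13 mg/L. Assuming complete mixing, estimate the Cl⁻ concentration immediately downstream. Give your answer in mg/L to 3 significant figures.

1790 L/s = 1.79 m³/s.
Flow-weighted mixing gives C = (1.79·640 + 30.8·13) / (1.79 + 30.8) = 1546/32.59 = 47.44 mg/L.

47.4 mg/L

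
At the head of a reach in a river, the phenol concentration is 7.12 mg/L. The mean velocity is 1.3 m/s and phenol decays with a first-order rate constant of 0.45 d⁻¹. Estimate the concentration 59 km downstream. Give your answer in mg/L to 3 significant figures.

Travel time t = 59 km / 1.3 m/s = 5.9e+04/1.3 = 4.538e+04 s = 0.5253 d.
First-order decay: C = 7.12·exp(−0.45·0.5253) = 7.12·0.7895 = 5.621 mg/L.

5.62 mg/L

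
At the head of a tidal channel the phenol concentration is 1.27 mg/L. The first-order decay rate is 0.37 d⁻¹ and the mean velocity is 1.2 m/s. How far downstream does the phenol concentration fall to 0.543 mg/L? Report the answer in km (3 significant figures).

238 km

From C = C₀·e^(−kt), t = ln(C₀/C)/k = ln(1.27/0.543)/0.37 = 0.8497/0.37 = 2.296 d.
Distance = v·t = 1.2 m/s × 1.984e+05 s = 2.381e+05 m = 238.1 km.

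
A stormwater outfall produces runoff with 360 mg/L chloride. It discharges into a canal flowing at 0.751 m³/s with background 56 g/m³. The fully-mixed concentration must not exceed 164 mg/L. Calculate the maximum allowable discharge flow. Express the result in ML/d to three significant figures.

35.8 ML/d

Mass balance at complete mixing: C_std·(Q_w + Q_r) = Q_w·C_e + Q_r·C_b.
Rearranging, Q_w = Q_r·(C_std − C_b)/(C_e − C_std) = 0.751·(164 − 56) / (360 − 164) = 0.4138 m³/s.
= 35.75 ML/d.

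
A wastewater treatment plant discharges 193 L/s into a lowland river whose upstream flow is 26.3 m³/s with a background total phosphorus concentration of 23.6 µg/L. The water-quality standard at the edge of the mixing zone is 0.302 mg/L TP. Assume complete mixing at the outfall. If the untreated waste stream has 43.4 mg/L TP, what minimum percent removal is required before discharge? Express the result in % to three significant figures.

11.9 %

193 L/s = 0.193 m³/s.
23.6 µg/L = 0.0236 mg/L.
Mass balance: 0.302·26.49 = 0.193·Cₑ + 26.3·0.0236.
Cₑ = (8.001 − 0.6207) / 0.193 = 38.24 mg/L.
Required removal = 1 − 38.24/43.4 = 11.89 %.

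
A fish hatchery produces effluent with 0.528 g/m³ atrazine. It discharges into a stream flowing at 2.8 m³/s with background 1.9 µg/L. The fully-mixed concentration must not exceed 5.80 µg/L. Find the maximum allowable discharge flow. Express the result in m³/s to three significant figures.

1.9 µg/L = 0.0019 mg/L.
5.80 µg/L = 0.0058 mg/L.
Mass balance at complete mixing: C_std·(Q_w + Q_r) = Q_w·C_e + Q_r·C_b.
Rearranging, Q_w = Q_r·(C_std − C_b)/(C_e − C_std) = 2.8·(0.0058 − 0.0019) / (0.528 − 0.0058) = 0.02091 m³/s.

0.0209 m³/s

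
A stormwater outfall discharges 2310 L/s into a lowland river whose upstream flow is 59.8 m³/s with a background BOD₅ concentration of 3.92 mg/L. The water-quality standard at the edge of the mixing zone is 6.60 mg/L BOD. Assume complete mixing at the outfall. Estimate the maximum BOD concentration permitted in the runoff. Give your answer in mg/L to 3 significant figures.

2310 L/s = 2.31 m³/s.
Mass balance: 6.6·62.11 = 2.31·Cₑ + 59.8·3.92.
Cₑ = (409.9 − 234.4) / 2.31 = 75.98 mg/L.

76.0 mg/L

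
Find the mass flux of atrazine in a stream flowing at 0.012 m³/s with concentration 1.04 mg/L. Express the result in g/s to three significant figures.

0.0125 g/s

Mass flux = Q·C = 0.012 m³/s × 1.04 g/m³ = 0.01248 g/s.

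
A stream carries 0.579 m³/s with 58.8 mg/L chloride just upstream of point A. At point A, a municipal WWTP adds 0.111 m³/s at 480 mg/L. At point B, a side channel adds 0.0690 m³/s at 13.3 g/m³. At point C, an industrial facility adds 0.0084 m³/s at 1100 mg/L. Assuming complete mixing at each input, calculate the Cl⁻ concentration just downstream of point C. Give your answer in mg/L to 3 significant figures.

127 mg/L

After input A: C = (0.579·58.8 + 0.111·480) / 0.69 = 126.6 mg/L.
After input B: C = (0.69·126.6 + 0.069·13.3) / 0.759 = 116.3 mg/L.
After input C: C = (0.759·116.3 + 0.0084·1100) / 0.7674 = 127 mg/L.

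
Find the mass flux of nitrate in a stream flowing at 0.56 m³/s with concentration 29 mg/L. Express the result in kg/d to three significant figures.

Mass flux = Q·C = 0.56 m³/s × 29 g/m³ = 16.24 g/s.
= 16.24 g/s × 86.4 = 1403 kg/d.

1400 kg/d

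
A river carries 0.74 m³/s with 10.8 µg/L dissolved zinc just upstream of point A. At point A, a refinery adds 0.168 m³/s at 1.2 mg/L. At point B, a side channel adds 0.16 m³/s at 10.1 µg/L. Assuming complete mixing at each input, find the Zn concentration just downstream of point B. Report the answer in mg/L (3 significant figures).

10.8 µg/L = 0.0108 mg/L.
After input A: C = (0.74·0.0108 + 0.168·1.2) / 0.908 = 0.2308 mg/L.
10.1 µg/L = 0.0101 mg/L.
After input B: C = (0.908·0.2308 + 0.16·0.0101) / 1.068 = 0.1978 mg/L.

0.198 mg/L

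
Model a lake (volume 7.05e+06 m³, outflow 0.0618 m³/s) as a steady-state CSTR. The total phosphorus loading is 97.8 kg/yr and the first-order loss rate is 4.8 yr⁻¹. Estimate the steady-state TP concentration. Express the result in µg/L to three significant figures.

2.73 µg/L

Outflow Q = 0.0618 m³/s × 3.156e+07 s/yr = 1.95e+06 m³/yr.
Steady-state CSTR mass balance: W = Q·C + k·V·C, so C = W/(Q + kV).
Q + kV = 1.95e+06 + 4.8·7.05e+06 = 3.579e+07 m³/yr.
C = 97.8/3.579e+07 = 2.733e-06 kg/m³ = 0.002733 mg/L = 2.733 µg/L.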